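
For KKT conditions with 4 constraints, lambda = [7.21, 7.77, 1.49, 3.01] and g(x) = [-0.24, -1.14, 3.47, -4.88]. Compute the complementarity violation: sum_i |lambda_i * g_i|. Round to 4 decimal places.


KKT complementary slackness check:
lambda_1 * g_1 = 7.21 * -0.24 = -1.7304
lambda_2 * g_2 = 7.77 * -1.14 = -8.8578
lambda_3 * g_3 = 1.49 * 3.47 = 5.1703
lambda_4 * g_4 = 3.01 * -4.88 = -14.6888
Total violation = 1.7304 + 8.8578 + 5.1703 + 14.6888 = 30.4473


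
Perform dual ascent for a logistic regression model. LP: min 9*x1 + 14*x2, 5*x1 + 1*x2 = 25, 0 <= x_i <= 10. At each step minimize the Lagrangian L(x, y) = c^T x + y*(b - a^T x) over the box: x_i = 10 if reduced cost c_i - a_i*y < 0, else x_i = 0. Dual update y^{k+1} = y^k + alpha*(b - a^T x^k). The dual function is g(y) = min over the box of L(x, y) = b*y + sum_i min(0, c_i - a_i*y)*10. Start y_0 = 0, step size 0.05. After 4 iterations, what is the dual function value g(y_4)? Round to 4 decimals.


Dual ascent for LP: min 9*x1 + 14*x2, 5*x1 + 1*x2 = 25, 0 <= x_i <= 10
Step 1: y^k = 0.0, reduced costs: (9.0, 14.0)
  x^k = (0.0, 0.0), subgradient = b - a^T x = 25.0
  y^{k+1} = 0.0 + 0.05*25.0 = 1.25
Step 2: y^k = 1.25, reduced costs: (2.75, 12.75)
  x^k = (0.0, 0.0), subgradient = b - a^T x = 25.0
  y^{k+1} = 1.25 + 0.05*25.0 = 2.5
Step 3: y^k = 2.5, reduced costs: (-3.5, 11.5)
  x^k = (10.0, 0.0), subgradient = b - a^T x = -25.0
  y^{k+1} = 2.5 + 0.05*-25.0 = 1.25
Step 4: y^k = 1.25, reduced costs: (2.75, 12.75)
  x^k = (0.0, 0.0), subgradient = b - a^T x = 25.0
  y^{k+1} = 1.25 + 0.05*25.0 = 2.5
Dual objective at y_4 = 2.5: reduced costs (-3.5, 11.5), box minimizer x = (10.0, 0.0)
g(y_4) = b*y + (c1 - a1*y)*x1 + (c2 - a2*y)*x2 = 25*2.5 + (-3.5)*10.0 + 11.5*0.0 = 62.5 - 35.0 + 0.0 = 27.5


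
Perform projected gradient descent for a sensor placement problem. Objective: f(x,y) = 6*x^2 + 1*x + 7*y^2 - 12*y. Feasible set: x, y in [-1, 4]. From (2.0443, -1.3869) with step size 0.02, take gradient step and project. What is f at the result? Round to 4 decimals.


Step 1: Compute gradient at (2.0443, -1.3869).
grad_x = 2*6*2.0443 + 1 = 25.5316
grad_y = 2*7*-1.3869 - 12 = -31.4166
Step 2: Gradient step.
x_raw = 2.0443 - 0.02*25.5316 = 1.5337
y_raw = -1.3869 - 0.02*-31.4166 = -0.7586
Step 3: Project onto [-1, 4].
x_proj = clip(1.5337) = 1.5337
y_proj = clip(-0.7586) = -0.7586
Step 4: Evaluate f.
f(1.5337, -0.7586) = 28.7773


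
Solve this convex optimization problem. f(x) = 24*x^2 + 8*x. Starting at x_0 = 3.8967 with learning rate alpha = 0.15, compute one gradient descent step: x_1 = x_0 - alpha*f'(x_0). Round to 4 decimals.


We compute the gradient at x_0 and apply the update.
f'(x) = 48*x + 8
f'(3.8967) = 48*3.8967 + 8 = 195.0416
x_1 = 3.8967 - 0.15*195.0416 = -25.3595


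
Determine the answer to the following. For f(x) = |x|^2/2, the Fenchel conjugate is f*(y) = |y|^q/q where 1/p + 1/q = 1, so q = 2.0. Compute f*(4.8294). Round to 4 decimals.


The conjugate exponent q satisfies 1/p + 1/q = 1.
p = 2, so q = 2/(2 - 1) = 2.0
|y|^q = 4.8294^2.0 = 23.3231
f*(4.8294) = 23.3231 / 2.0 = 11.6616


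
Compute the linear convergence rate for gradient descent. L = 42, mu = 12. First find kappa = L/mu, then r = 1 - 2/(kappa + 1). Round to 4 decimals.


Step 1: Compute the condition number.
kappa = L/mu = 42/12 = 3.5
Step 2: Compute the convergence rate.
r = 1 - 2/(kappa + 1) = 1 - 2*mu/(L + mu) = (L - mu)/(L + mu) = 30/54 = 0.5556


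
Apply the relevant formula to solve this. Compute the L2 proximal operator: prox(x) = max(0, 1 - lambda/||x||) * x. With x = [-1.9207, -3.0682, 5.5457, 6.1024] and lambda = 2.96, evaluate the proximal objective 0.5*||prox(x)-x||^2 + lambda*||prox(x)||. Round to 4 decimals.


Step 1: Compute ||x||.
||x|| = 9.0054
Step 2: Compute scaling factor.
scale = max(0, 1 - 2.96/9.0054) = 0.6713
Step 3: prox(x) = [-1.2894, -2.0597, 3.7229, 4.0966]
||prox(x)|| = 6.0454
Step 4: Proximal objective.
0.5*||prox-x||^2 = 4.3808
lambda*||prox|| = 17.8944
Total = 22.2751


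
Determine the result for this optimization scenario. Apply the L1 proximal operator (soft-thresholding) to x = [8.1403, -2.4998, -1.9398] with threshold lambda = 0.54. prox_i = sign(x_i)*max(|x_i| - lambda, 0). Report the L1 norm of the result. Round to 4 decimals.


Soft-thresholding with lambda = 0.54:
prox(8.1403) = sign(8.1403)*max(|8.1403| - 0.54, 0) = 7.6003
prox(-2.4998) = sign(-2.4998)*max(|-2.4998| - 0.54, 0) = -1.9598
prox(-1.9398) = sign(-1.9398)*max(|-1.9398| - 0.54, 0) = -1.3998
prox(x) = [7.6003, -1.9598, -1.3998]
||prox(x)||_1 = 7.6003 + 1.9598 + 1.3998 = 10.9599


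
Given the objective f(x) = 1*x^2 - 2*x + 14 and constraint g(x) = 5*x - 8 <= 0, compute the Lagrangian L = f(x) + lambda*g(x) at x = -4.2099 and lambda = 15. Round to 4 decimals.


Step 1: Evaluate f(x).
f(-4.2099) = 1*(-4.2099)^2 - 2*(-4.2099) + 14 = 40.1431
Step 2: Evaluate g(x).
g(-4.2099) = 5*-4.2099 - 8 = -29.0495
Step 3: Compute Lagrangian.
L = 40.1431 + 15*-29.0495 = -395.5994


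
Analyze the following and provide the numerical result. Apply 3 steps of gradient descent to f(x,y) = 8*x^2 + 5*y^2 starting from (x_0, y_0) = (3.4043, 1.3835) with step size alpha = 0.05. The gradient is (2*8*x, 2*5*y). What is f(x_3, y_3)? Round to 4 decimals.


Gradient descent on f(x,y) = 8*x^2 + 5*y^2.
Starting point: (3.4043, 1.3835), alpha = 0.05
Step 1: grad_x = 2*8*3.4043 = 54.4688, grad_y = 2*5*1.3835 = 13.835
  x_1 = 3.4043 - 0.05*54.4688 = 0.6809
  y_1 = 1.3835 - 0.05*13.835 = 0.6918
Step 2: grad_x = 2*8*0.6809 = 10.8938, grad_y = 2*5*0.6918 = 6.9175
  x_2 = 0.6809 - 0.05*10.8938 = 0.1362
  y_2 = 0.6918 - 0.05*6.9175 = 0.3459
Step 3: grad_x = 2*8*0.1362 = 2.1788, grad_y = 2*5*0.3459 = 3.4588
  x_3 = 0.1362 - 0.05*2.1788 = 0.0272
  y_3 = 0.3459 - 0.05*3.4588 = 0.1729
f(0.0272, 0.1729) = 8*0.0272^2 + 5*0.1729^2 = 0.1555


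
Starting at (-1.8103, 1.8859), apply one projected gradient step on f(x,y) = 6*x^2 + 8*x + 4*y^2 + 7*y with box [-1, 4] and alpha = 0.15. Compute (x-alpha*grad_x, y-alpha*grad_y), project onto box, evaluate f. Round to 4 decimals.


Step 1: Compute gradient at (-1.8103, 1.8859).
grad_x = 2*6*-1.8103 + 8 = -13.7236
grad_y = 2*4*1.8859 + 7 = 22.0872
Step 2: Gradient step.
x_raw = -1.8103 - 0.15*-13.7236 = 0.2482
y_raw = 1.8859 - 0.15*22.0872 = -1.4272
Step 3: Project onto [-1, 4].
x_proj = clip(0.2482) = 0.2482
y_proj = clip(-1.4272) = -1.0
Step 4: Evaluate f.
f(0.2482, -1.0) = -0.6443


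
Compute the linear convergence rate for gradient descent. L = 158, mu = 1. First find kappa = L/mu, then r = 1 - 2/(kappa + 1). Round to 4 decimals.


Step 1: Compute the condition number.
kappa = L/mu = 158/1 = 158.0
Step 2: Compute the convergence rate.
r = 1 - 2/(kappa + 1) = 1 - 2*mu/(L + mu) = (L - mu)/(L + mu) = 157/159 = 0.9874


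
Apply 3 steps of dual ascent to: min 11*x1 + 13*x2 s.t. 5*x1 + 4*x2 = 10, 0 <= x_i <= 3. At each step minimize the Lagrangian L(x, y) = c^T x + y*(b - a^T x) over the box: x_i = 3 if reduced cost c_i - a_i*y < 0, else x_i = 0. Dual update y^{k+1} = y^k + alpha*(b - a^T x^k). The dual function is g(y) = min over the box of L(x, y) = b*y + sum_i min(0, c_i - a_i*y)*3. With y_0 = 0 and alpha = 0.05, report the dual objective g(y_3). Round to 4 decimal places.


Dual ascent for LP: min 11*x1 + 13*x2, 5*x1 + 4*x2 = 10, 0 <= x_i <= 3
Step 1: y^k = 0.0, reduced costs: (11.0, 13.0)
  x^k = (0.0, 0.0), subgradient = b - a^T x = 10.0
  y^{k+1} = 0.0 + 0.05*10.0 = 0.5
Step 2: y^k = 0.5, reduced costs: (8.5, 11.0)
  x^k = (0.0, 0.0), subgradient = b - a^T x = 10.0
  y^{k+1} = 0.5 + 0.05*10.0 = 1.0
Step 3: y^k = 1.0, reduced costs: (6.0, 9.0)
  x^k = (0.0, 0.0), subgradient = b - a^T x = 10.0
  y^{k+1} = 1.0 + 0.05*10.0 = 1.5
Dual objective at y_3 = 1.5: reduced costs (3.5, 7.0), box minimizer x = (0.0, 0.0)
g(y_3) = b*y + (c1 - a1*y)*x1 + (c2 - a2*y)*x2 = 10*1.5 + 3.5*0.0 + 7.0*0.0 = 15.0 + 0.0 + 0.0 = 15.0


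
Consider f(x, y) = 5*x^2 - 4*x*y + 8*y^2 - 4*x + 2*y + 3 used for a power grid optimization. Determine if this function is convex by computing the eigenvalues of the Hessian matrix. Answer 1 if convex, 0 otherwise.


The Hessian of f(x,y) = 5*x^2 - 4*x*y + 8*y^2 - 4*x + 2*y + 3 is:
H = [[10, -4], [-4, 16]]
Trace = 10 + 16 = 26
Determinant = 10*16 - (-4)^2 = 144
Discriminant = (26)^2 - 4*144 = 100.0
Eigenvalues: lambda_1 = 8.0, lambda_2 = 18.0
The function is convex.

1


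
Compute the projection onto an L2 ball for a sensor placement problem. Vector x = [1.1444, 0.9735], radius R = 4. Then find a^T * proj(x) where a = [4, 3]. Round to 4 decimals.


Step 1: Compute ||x|| (intermediates to 6 decimals).
||x|| = sqrt(1.1444^2 + 0.9735^2) = 1.502449
Step 2: Project.
Since ||x|| <= R, proj = x (no scaling needed).
proj(x) = [1.1444, 0.9735]
Step 3: Dot product.
a^T * proj(x) = 4*1.1444 + 3*0.9735 = 7.4981


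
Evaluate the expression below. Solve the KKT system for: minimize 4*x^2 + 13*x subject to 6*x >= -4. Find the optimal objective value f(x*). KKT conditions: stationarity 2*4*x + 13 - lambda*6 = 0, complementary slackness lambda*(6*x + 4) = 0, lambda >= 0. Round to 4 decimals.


Step 1: Try lambda = 0 (constraint inactive).
x_unc = -13/(2*4) = -1.625
Check: 6*-1.625 = -9.75 < -4 -- violated!
Step 2: Constraint must be active: 6*x = -4
x* = -4/6 = -2/3 = -0.6667 (rounded; the exact value -2/3 is used below)
lambda = (2*4*(-2/3) + 13)/6 = 1.2778
Step 3: Compute optimal value.
f(x*) = 4*(-2/3)^2 + 13*(-2/3) = -6.8889


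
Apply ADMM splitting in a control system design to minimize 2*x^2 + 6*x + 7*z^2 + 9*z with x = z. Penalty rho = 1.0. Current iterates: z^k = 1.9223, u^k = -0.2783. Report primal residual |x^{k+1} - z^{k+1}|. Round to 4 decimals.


ADMM iteration with rho = 1.0, z^k = 1.9223, u^k = -0.2783
Step 1: x-update.
Minimize 2*x^2 + 6*x + (1.0/2)*(x - 1.9223 - 0.2783)^2
FOC: (2*2 + 1.0)*x = -6 + 1.0*(1.9223 + 0.2783)
x^{k+1} = -0.7599
Step 2: z-update.
Minimize 7*z^2 + 9*z + (1.0/2)*(-0.7599 - z - 0.2783)^2
FOC: (2*7 + 1.0)*z = -9 + 1.0*(-0.7599 - 0.2783)
z^{k+1} = -0.6692
Step 3: u-update.
u^{k+1} = -0.2783 - 0.7599 + 0.6692 = -0.369
Step 4: Primal residual = |-0.7599 + 0.6692| = 0.0907


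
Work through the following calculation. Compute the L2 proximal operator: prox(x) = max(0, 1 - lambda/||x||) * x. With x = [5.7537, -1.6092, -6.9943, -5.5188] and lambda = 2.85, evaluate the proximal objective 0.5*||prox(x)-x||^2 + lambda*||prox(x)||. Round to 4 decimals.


Step 1: Compute ||x||.
||x|| = 10.7272
Step 2: Compute scaling factor.
scale = max(0, 1 - 2.85/10.7272) = 0.7343
Step 3: prox(x) = [4.2251, -1.1817, -5.136, -4.0526]
||prox(x)|| = 7.8772
Step 4: Proximal objective.
0.5*||prox-x||^2 = 4.0613
lambda*||prox|| = 22.45
Total = 26.5112


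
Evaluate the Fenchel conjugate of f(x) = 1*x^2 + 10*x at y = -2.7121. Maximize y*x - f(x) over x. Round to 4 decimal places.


f*(y) = sup_x {y*x - a*x^2 - b*x} = sup_x {(y-b)*x - a*x^2}
FOC: (y - b) - 2a*x = 0 => x* = (y - b)/(2a)
x* = (-2.7121 - 10)/(2*1) = -6.3561
f*(-2.7121) = (y-b)^2/(4a) = (-2.7121 - 10)^2/(4*1)
= 161.5975/4 = 40.3994


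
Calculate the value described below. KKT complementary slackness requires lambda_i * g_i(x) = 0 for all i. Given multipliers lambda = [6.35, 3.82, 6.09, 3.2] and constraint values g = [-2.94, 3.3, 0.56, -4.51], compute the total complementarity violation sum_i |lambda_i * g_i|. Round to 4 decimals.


KKT complementary slackness check:
lambda_1 * g_1 = 6.35 * -2.94 = -18.669
lambda_2 * g_2 = 3.82 * 3.3 = 12.606
lambda_3 * g_3 = 6.09 * 0.56 = 3.4104
lambda_4 * g_4 = 3.2 * -4.51 = -14.432
Total violation = 18.669 + 12.606 + 3.4104 + 14.432 = 49.1174


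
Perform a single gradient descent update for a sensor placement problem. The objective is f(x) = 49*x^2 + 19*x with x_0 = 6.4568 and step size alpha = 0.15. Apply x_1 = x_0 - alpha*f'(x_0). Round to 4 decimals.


We compute the gradient at x_0 and apply the update.
f'(x) = 98*x + 19
f'(6.4568) = 98*6.4568 + 19 = 651.7664
x_1 = 6.4568 - 0.15*651.7664 = -91.3082


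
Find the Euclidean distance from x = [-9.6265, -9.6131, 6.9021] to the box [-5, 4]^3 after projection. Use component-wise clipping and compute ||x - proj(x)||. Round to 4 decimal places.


Project each component onto [-5, 4].
clip(-9.6265) = -5.0, clip(-9.6131) = -5.0, clip(6.9021) = 4.0
Projection = [-5.0, -5.0, 4.0]
Squared diffs: [21.4045, 21.2807, 8.4222]
Distance = sqrt(51.1074) = 7.1489


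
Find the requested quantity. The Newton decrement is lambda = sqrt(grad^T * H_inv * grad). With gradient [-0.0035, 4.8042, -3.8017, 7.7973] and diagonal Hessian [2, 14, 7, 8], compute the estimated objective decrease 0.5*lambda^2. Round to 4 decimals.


Step 1: H is diagonal, so H^(-1) * g = [-0.0018, 0.3432, -0.5431, 0.9747].
Step 2: g^T H^(-1) g = sum_i g_i^2 / H_ii
  = (-0.0035)^2/2 + (4.8042)^2/14 + (-3.8017)^2/7 + (7.7973)^2/8
  = 0.0 + 1.6486 + 2.0647 + 7.5997 = 11.313
Step 3: Objective decrease = 0.5 * g^T H^(-1) g = 5.6565


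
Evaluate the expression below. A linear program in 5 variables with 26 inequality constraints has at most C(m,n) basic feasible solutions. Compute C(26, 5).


Each vertex corresponds to some choice of n active constraints out of m, so the number of vertices is at most C(m, n) = m! / (n!(m-n)!).
m = 26, n = 5
Numerator: 26 * 25 * 24 * 23 * 22
Denominator: 5! = 120
C(26, 5) = 65780


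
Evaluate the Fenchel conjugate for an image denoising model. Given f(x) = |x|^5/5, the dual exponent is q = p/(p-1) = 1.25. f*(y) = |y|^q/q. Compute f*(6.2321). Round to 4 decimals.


The conjugate exponent q satisfies 1/p + 1/q = 1.
p = 5, so q = 5/(5 - 1) = 1.25
|y|^q = 6.2321^1.25 = 9.8468
f*(6.2321) = 9.8468 / 1.25 = 7.8774


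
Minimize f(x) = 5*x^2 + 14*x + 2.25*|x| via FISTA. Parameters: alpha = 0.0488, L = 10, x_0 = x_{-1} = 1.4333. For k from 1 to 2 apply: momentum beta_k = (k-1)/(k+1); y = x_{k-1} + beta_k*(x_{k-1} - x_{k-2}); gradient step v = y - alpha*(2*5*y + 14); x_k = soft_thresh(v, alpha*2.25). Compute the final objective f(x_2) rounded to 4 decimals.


FISTA on f(x) = 5*x^2 + 14*x + 2.25*|x|
L = 10, alpha = 0.0488
Iteration 1: beta = 0.0, y = 1.4333 + 0.0*(1.4333 - 1.4333) = 1.4333
  grad(y) = 28.333, v = y - alpha*grad = 0.0506
  prox(v) = soft_thresh(0.0506, 0.1098) = 0.0
Iteration 2: beta = 0.3333, y = 0.0 + 0.3333*(0.0 - 1.4333) = -0.4778
  grad(y) = 9.2223, v = y - alpha*grad = -0.9278
  prox(v) = soft_thresh(-0.9278, 0.1098) = -0.818
f(x_2) = 5*(-0.818)^2 + 14*(-0.818) + 2.25*|-0.818| = -6.2659


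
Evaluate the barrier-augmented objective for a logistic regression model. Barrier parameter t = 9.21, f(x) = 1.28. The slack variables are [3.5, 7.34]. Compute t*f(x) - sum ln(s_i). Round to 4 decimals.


Step 1: Compute log-barrier.
ln values: [1.2528, 1.9933]
phi = -(1.2528 + 1.9933) = -3.2461
Step 2: Compute augmented objective.
t*f(x) = 9.21*1.28 = 11.7888
Total = 11.7888 - 3.2461 = 8.5427


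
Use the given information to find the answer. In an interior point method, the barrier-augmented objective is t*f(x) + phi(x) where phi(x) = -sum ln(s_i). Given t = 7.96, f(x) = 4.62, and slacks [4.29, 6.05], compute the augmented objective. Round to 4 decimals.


Step 1: Compute log-barrier.
ln values: [1.4563, 1.8001]
phi = -(1.4563 + 1.8001) = -3.2563
Step 2: Compute augmented objective.
t*f(x) = 7.96*4.62 = 36.7752
Total = 36.7752 - 3.2563 = 33.5189


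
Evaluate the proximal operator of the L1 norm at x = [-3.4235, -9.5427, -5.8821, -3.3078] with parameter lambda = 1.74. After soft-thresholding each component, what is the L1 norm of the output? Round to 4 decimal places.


Soft-thresholding with lambda = 1.74:
prox(-3.4235) = sign(-3.4235)*max(|-3.4235| - 1.74, 0) = -1.6835
prox(-9.5427) = sign(-9.5427)*max(|-9.5427| - 1.74, 0) = -7.8027
prox(-5.8821) = sign(-5.8821)*max(|-5.8821| - 1.74, 0) = -4.1421
prox(-3.3078) = sign(-3.3078)*max(|-3.3078| - 1.74, 0) = -1.5678
prox(x) = [-1.6835, -7.8027, -4.1421, -1.5678]
||prox(x)||_1 = 1.6835 + 7.8027 + 4.1421 + 1.5678 = 15.1961


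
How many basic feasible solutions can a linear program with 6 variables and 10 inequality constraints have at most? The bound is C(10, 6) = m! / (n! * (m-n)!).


Each vertex corresponds to some choice of n active constraints out of m, so the number of vertices is at most C(m, n) = m! / (n!(m-n)!).
m = 10, n = 6
Numerator: 10 * 9 * 8 * 7 * 6 * 5
Denominator: 6! = 720
C(10, 6) = 210


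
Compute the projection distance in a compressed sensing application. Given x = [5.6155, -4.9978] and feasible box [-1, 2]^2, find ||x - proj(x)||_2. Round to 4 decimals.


Project each component onto [-1, 2].
clip(5.6155) = 2.0, clip(-4.9978) = -1.0
Projection = [2.0, -1.0]
Squared diffs: [13.0718, 15.9824]
Distance = sqrt(29.0542) = 5.3902


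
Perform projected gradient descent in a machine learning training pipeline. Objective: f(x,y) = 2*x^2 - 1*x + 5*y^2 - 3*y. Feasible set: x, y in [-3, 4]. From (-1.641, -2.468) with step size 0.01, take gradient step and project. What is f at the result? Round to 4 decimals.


Step 1: Compute gradient at (-1.641, -2.468).
grad_x = 2*2*-1.641 - 1 = -7.564
grad_y = 2*5*-2.468 - 3 = -27.68
Step 2: Gradient step.
x_raw = -1.641 - 0.01*-7.564 = -1.5654
y_raw = -2.468 - 0.01*-27.68 = -2.1912
Step 3: Project onto [-3, 4].
x_proj = clip(-1.5654) = -1.5654
y_proj = clip(-2.1912) = -2.1912
Step 4: Evaluate f.
f(-1.5654, -2.1912) = 37.0465


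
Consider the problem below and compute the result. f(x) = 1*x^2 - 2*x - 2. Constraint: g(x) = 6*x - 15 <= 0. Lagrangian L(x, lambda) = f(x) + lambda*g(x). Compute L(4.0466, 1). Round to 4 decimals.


Step 1: Evaluate f(x).
f(4.0466) = 1*4.0466^2 - 2*4.0466 - 2 = 6.2818
Step 2: Evaluate g(x).
g(4.0466) = 6*4.0466 - 15 = 9.2796
Step 3: Compute Lagrangian.
L = 6.2818 + 1*9.2796 = 15.5614


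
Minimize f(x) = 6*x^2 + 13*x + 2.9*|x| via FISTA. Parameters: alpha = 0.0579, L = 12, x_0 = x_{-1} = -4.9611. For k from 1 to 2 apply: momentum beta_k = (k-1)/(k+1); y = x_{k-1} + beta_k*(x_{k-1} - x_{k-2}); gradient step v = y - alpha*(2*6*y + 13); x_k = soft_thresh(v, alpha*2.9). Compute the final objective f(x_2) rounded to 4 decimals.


FISTA on f(x) = 6*x^2 + 13*x + 2.9*|x|
L = 12, alpha = 0.0579
Iteration 1: beta = 0.0, y = -4.9611 + 0.0*(-4.9611 + 4.9611) = -4.9611
  grad(y) = -46.5332, v = y - alpha*grad = -2.2668
  prox(v) = soft_thresh(-2.2668, 0.1679) = -2.0989
Iteration 2: beta = 0.3333, y = -2.0989 + 0.3333*(-2.0989 + 4.9611) = -1.1449
  grad(y) = -0.7383, v = y - alpha*grad = -1.1021
  prox(v) = soft_thresh(-1.1021, 0.1679) = -0.9342
f(x_2) = 6*(-0.9342)^2 + 13*(-0.9342) + 2.9*|-0.9342| = -4.199


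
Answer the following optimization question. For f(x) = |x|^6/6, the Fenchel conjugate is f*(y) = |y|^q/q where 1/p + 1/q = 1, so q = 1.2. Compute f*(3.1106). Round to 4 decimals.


The conjugate exponent q satisfies 1/p + 1/q = 1.
p = 6, so q = 6/(6 - 1) = 1.2
|y|^q = 3.1106^1.2 = 3.9031
f*(3.1106) = 3.9031 / 1.2 = 3.2526


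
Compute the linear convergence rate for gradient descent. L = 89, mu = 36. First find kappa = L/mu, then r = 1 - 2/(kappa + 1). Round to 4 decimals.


Step 1: Compute the condition number.
kappa = L/mu = 89/36 = 2.4722
Step 2: Compute the convergence rate.
r = 1 - 2/(kappa + 1) = 1 - 2*mu/(L + mu) = (L - mu)/(L + mu) = 53/125 = 0.424


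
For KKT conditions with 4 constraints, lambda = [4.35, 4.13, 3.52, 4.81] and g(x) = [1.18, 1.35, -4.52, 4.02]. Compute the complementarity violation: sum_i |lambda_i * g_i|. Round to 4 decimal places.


KKT complementary slackness check:
lambda_1 * g_1 = 4.35 * 1.18 = 5.133
lambda_2 * g_2 = 4.13 * 1.35 = 5.5755
lambda_3 * g_3 = 3.52 * -4.52 = -15.9104
lambda_4 * g_4 = 4.81 * 4.02 = 19.3362
Total violation = 5.133 + 5.5755 + 15.9104 + 19.3362 = 45.9551


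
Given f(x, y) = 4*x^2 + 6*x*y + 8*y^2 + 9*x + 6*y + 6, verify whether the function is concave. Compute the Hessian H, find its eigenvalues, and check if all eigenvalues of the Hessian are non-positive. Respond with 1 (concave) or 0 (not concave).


The Hessian of f(x,y) = 4*x^2 + 6*x*y + 8*y^2 + 9*x + 6*y + 6 is:
H = [[8, 6], [6, 16]]
Trace = 8 + 16 = 24
Determinant = 8*16 - (6)^2 = 92
Discriminant = (24)^2 - 4*92 = 208.0
Eigenvalues: lambda_1 = 4.7889, lambda_2 = 19.2111
The function is not concave.

0


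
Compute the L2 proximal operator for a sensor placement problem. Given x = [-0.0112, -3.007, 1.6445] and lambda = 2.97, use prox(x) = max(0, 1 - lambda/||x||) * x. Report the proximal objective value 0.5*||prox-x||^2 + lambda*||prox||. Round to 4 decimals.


Step 1: Compute ||x||.
||x|| = 3.4273
Step 2: Compute scaling factor.
scale = max(0, 1 - 2.97/3.4273) = 0.1334
Step 3: prox(x) = [-0.0015, -0.4012, 0.2194]
||prox(x)|| = 0.4573
Step 4: Proximal objective.
0.5*||prox-x||^2 = 4.4105
lambda*||prox|| = 1.3582
Total = 5.7687


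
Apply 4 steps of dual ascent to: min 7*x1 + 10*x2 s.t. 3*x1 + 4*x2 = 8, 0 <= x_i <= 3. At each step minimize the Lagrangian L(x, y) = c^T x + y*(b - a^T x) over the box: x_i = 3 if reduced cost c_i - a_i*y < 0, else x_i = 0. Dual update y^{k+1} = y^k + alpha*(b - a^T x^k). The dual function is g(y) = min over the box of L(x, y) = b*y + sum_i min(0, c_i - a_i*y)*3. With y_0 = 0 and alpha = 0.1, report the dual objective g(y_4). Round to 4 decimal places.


Dual ascent for LP: min 7*x1 + 10*x2, 3*x1 + 4*x2 = 8, 0 <= x_i <= 3
Step 1: y^k = 0.0, reduced costs: (7.0, 10.0)
  x^k = (0.0, 0.0), subgradient = b - a^T x = 8.0
  y^{k+1} = 0.0 + 0.1*8.0 = 0.8
Step 2: y^k = 0.8, reduced costs: (4.6, 6.8)
  x^k = (0.0, 0.0), subgradient = b - a^T x = 8.0
  y^{k+1} = 0.8 + 0.1*8.0 = 1.6
Step 3: y^k = 1.6, reduced costs: (2.2, 3.6)
  x^k = (0.0, 0.0), subgradient = b - a^T x = 8.0
  y^{k+1} = 1.6 + 0.1*8.0 = 2.4
Step 4: y^k = 2.4, reduced costs: (-0.2, 0.4)
  x^k = (3.0, 0.0), subgradient = b - a^T x = -1.0
  y^{k+1} = 2.4 + 0.1*-1.0 = 2.3
Dual objective at y_4 = 2.3: reduced costs (0.1, 0.8), box minimizer x = (0.0, 0.0)
g(y_4) = b*y + (c1 - a1*y)*x1 + (c2 - a2*y)*x2 = 8*2.3 + 0.1*0.0 + 0.8*0.0 = 18.4 + 0.0 + 0.0 = 18.4


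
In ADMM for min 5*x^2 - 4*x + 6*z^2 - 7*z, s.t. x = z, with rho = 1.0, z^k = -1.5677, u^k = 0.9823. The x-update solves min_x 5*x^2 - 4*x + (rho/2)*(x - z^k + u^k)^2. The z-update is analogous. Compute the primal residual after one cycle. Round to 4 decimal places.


ADMM iteration with rho = 1.0, z^k = -1.5677, u^k = 0.9823
Step 1: x-update.
Minimize 5*x^2 - 4*x + (1.0/2)*(x + 1.5677 + 0.9823)^2
FOC: (2*5 + 1.0)*x = 4 + 1.0*(-1.5677 - 0.9823)
x^{k+1} = 0.1318
Step 2: z-update.
Minimize 6*z^2 - 7*z + (1.0/2)*(0.1318 - z + 0.9823)^2
FOC: (2*6 + 1.0)*z = 7 + 1.0*(0.1318 + 0.9823)
z^{k+1} = 0.6242
Step 3: u-update.
u^{k+1} = 0.9823 + 0.1318 - 0.6242 = 0.49
Step 4: Primal residual = |0.1318 - 0.6242| = 0.4923


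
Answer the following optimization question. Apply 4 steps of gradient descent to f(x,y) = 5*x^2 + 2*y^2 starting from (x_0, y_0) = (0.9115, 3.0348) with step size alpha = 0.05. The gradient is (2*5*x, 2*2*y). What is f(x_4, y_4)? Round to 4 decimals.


Gradient descent on f(x,y) = 5*x^2 + 2*y^2.
Starting point: (0.9115, 3.0348), alpha = 0.05
Step 1: grad_x = 2*5*0.9115 = 9.115, grad_y = 2*2*3.0348 = 12.1392
  x_1 = 0.9115 - 0.05*9.115 = 0.4558
  y_1 = 3.0348 - 0.05*12.1392 = 2.4278
Step 2: grad_x = 2*5*0.4558 = 4.5575, grad_y = 2*2*2.4278 = 9.7114
  x_2 = 0.4558 - 0.05*4.5575 = 0.2279
  y_2 = 2.4278 - 0.05*9.7114 = 1.9423
Step 3: grad_x = 2*5*0.2279 = 2.2788, grad_y = 2*2*1.9423 = 7.7691
  x_3 = 0.2279 - 0.05*2.2788 = 0.1139
  y_3 = 1.9423 - 0.05*7.7691 = 1.5538
Step 4: grad_x = 2*5*0.1139 = 1.1394, grad_y = 2*2*1.5538 = 6.2153
  x_4 = 0.1139 - 0.05*1.1394 = 0.057
  y_4 = 1.5538 - 0.05*6.2153 = 1.2431
f(0.057, 1.2431) = 5*0.057^2 + 2*1.2431^2 = 3.1066


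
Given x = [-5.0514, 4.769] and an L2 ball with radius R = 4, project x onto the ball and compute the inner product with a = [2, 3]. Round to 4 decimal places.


Step 1: Compute ||x|| (intermediates to 6 decimals).
||x|| = sqrt((-5.0514)^2 + 4.769^2) = 6.946942
Step 2: Project.
Since ||x|| > R, scale = R/||x|| = 4/6.946942 = 0.575793, proj(x) = scale * x
proj(x) = [-2.908561, 2.745957]
Step 3: Dot product.
a^T * proj(x) = 2*(-2.908561) + 3*2.745957 = 2.4207


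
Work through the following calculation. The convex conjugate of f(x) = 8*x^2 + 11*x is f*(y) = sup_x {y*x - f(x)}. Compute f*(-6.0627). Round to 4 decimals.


f*(y) = sup_x {y*x - a*x^2 - b*x} = sup_x {(y-b)*x - a*x^2}
FOC: (y - b) - 2a*x = 0 => x* = (y - b)/(2a)
x* = (-6.0627 - 11)/(2*8) = -1.0664
f*(-6.0627) = (y-b)^2/(4a) = (-6.0627 - 11)^2/(4*8)
= 291.1357/32 = 9.098


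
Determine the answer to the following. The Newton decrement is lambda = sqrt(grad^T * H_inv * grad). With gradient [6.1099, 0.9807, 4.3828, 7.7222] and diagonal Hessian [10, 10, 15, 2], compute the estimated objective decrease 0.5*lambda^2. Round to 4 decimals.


Step 1: H is diagonal, so H^(-1) * g = [0.611, 0.0981, 0.2922, 3.8611].
Step 2: g^T H^(-1) g = sum_i g_i^2 / H_ii
  = (6.1099)^2/10 + (0.9807)^2/10 + (4.3828)^2/15 + (7.7222)^2/2
  = 3.7331 + 0.0962 + 1.2806 + 29.8162 = 34.926
Step 3: Objective decrease = 0.5 * g^T H^(-1) g = 17.463


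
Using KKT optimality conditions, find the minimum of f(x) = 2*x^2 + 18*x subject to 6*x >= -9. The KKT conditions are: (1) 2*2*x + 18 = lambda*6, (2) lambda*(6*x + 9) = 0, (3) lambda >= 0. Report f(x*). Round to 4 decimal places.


Step 1: Try lambda = 0 (constraint inactive).
x_unc = -18/(2*2) = -4.5
Check: 6*-4.5 = -27.0 < -9 -- violated!
Step 2: Constraint must be active: 6*x = -9
x* = -9/6 = -1.5
lambda = (2*2*(-1.5) + 18)/6 = 2.0
Step 3: Compute optimal value.
f(x*) = 2*(-1.5)^2 + 18*(-1.5) = -22.5


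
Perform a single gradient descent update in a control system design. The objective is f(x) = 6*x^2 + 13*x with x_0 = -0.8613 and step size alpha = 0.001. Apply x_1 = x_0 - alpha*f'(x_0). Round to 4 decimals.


We compute the gradient at x_0 and apply the update.
f'(x) = 12*x + 13
f'(-0.8613) = 12*-0.8613 + 13 = 2.6644
x_1 = -0.8613 - 0.001*2.6644 = -0.864


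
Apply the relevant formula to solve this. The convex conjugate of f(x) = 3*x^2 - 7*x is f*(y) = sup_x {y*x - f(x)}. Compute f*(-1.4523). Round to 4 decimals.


f*(y) = sup_x {y*x - a*x^2 - b*x} = sup_x {(y-b)*x - a*x^2}
FOC: (y - b) - 2a*x = 0 => x* = (y - b)/(2a)
x* = (-1.4523 + 7)/(2*3) = 0.9246
f*(-1.4523) = (y-b)^2/(4a) = (-1.4523 + 7)^2/(4*3)
= 30.777/12 = 2.5647


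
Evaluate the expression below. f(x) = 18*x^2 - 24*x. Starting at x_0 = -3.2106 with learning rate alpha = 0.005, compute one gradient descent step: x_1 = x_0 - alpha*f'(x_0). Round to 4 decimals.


We compute the gradient at x_0 and apply the update.
f'(x) = 36*x - 24
f'(-3.2106) = 36*-3.2106 - 24 = -139.5816
x_1 = -3.2106 - 0.005*-139.5816 = -2.5127


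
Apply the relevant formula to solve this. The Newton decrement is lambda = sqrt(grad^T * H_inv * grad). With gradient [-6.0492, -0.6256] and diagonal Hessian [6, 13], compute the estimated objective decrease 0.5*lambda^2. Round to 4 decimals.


Step 1: H is diagonal, so H^(-1) * g = [-1.0082, -0.0481].
Step 2: g^T H^(-1) g = sum_i g_i^2 / H_ii
  = (-6.0492)^2/6 + (-0.6256)^2/13
  = 6.0988 + 0.0301 = 6.1289
Step 3: Objective decrease = 0.5 * g^T H^(-1) g = 3.0645


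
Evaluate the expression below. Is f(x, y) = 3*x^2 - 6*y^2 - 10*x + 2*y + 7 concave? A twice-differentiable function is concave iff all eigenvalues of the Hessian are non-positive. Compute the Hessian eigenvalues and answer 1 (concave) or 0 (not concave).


The Hessian of f(x,y) = 3*x^2 - 6*y^2 - 10*x + 2*y + 7 is:
H = [[6, 0], [0, -12]]
Trace = 6 - 12 = -6
Determinant = 6*-12 - (0)^2 = -72
Discriminant = (-6)^2 - 4*-72 = 324.0
Eigenvalues: lambda_1 = -12.0, lambda_2 = 6.0
The function is not concave.

0


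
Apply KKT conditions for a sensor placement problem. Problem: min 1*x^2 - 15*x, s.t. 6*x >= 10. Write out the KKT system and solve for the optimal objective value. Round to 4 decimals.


Step 1: Try lambda = 0 (constraint inactive).
Stationarity: 2*1*x - 15 = 0
x* = 15/(2*1) = 7.5
Check constraint: 6*7.5 = 45.0 >= 10 -- satisfied.
Step 2: Compute optimal value.
f(x*) = 1*7.5^2 - 15*7.5 = -56.25


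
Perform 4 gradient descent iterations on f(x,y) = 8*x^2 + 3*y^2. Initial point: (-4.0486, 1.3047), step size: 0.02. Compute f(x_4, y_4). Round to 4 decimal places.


Gradient descent on f(x,y) = 8*x^2 + 3*y^2.
Starting point: (-4.0486, 1.3047), alpha = 0.02
Step 1: grad_x = 2*8*-4.0486 = -64.7776, grad_y = 2*3*1.3047 = 7.8282
  x_1 = -4.0486 - 0.02*-64.7776 = -2.753
  y_1 = 1.3047 - 0.02*7.8282 = 1.1481
Step 2: grad_x = 2*8*-2.753 = -44.0488, grad_y = 2*3*1.1481 = 6.8888
  x_2 = -2.753 - 0.02*-44.0488 = -1.8721
  y_2 = 1.1481 - 0.02*6.8888 = 1.0104
Step 3: grad_x = 2*8*-1.8721 = -29.9532, grad_y = 2*3*1.0104 = 6.0622
  x_3 = -1.8721 - 0.02*-29.9532 = -1.273
  y_3 = 1.0104 - 0.02*6.0622 = 0.8891
Step 4: grad_x = 2*8*-1.273 = -20.3682, grad_y = 2*3*0.8891 = 5.3347
  x_4 = -1.273 - 0.02*-20.3682 = -0.8656
  y_4 = 0.8891 - 0.02*5.3347 = 0.7824
f(-0.8656, 0.7824) = 8*(-0.8656)^2 + 3*0.7824^2 = 7.8313


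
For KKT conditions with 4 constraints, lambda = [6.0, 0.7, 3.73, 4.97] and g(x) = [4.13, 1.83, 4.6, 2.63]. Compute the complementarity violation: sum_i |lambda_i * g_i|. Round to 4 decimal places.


KKT complementary slackness check:
lambda_1 * g_1 = 6.0 * 4.13 = 24.78
lambda_2 * g_2 = 0.7 * 1.83 = 1.281
lambda_3 * g_3 = 3.73 * 4.6 = 17.158
lambda_4 * g_4 = 4.97 * 2.63 = 13.0711
Total violation = 24.78 + 1.281 + 17.158 + 13.0711 = 56.2901


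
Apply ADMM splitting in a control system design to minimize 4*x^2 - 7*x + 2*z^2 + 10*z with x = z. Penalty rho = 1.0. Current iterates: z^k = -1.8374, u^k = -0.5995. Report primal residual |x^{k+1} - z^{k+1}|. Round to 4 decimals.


ADMM iteration with rho = 1.0, z^k = -1.8374, u^k = -0.5995
Step 1: x-update.
Minimize 4*x^2 - 7*x + (1.0/2)*(x + 1.8374 - 0.5995)^2
FOC: (2*4 + 1.0)*x = 7 + 1.0*(-1.8374 + 0.5995)
x^{k+1} = 0.6402
Step 2: z-update.
Minimize 2*z^2 + 10*z + (1.0/2)*(0.6402 - z - 0.5995)^2
FOC: (2*2 + 1.0)*z = -10 + 1.0*(0.6402 - 0.5995)
z^{k+1} = -1.9919
Step 3: u-update.
u^{k+1} = -0.5995 + 0.6402 + 1.9919 = 2.0326
Step 4: Primal residual = |0.6402 + 1.9919| = 2.6321


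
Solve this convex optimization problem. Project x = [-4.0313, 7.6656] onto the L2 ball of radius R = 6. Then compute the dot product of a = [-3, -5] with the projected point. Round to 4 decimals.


Step 1: Compute ||x|| (intermediates to 6 decimals).
||x|| = sqrt((-4.0313)^2 + 7.6656^2) = 8.660993
Step 2: Project.
Since ||x|| > R, scale = R/||x|| = 6/8.660993 = 0.692761, proj(x) = scale * x
proj(x) = [-2.792727, 5.310429]
Step 3: Dot product.
a^T * proj(x) = -3*(-2.792727) - 5*5.310429 = -18.174


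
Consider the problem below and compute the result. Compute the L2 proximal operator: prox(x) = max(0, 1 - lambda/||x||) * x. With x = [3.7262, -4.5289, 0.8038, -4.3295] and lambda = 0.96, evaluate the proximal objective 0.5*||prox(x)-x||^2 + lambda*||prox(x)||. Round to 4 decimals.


Step 1: Compute ||x||.
||x|| = 7.3339
Step 2: Compute scaling factor.
scale = max(0, 1 - 0.96/7.3339) = 0.8691
Step 3: prox(x) = [3.2384, -3.9361, 0.6986, -3.7628]
||prox(x)|| = 6.3739
Step 4: Proximal objective.
0.5*||prox-x||^2 = 0.4608
lambda*||prox|| = 6.1189
Total = 6.5797


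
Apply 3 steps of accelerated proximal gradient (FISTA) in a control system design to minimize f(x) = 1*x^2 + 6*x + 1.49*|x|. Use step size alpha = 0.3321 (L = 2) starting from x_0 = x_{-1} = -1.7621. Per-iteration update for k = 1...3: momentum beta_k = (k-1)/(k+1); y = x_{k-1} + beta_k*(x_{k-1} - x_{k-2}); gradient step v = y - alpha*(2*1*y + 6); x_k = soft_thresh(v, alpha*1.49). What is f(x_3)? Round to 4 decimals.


FISTA on f(x) = 1*x^2 + 6*x + 1.49*|x|
L = 2, alpha = 0.3321
Iteration 1: beta = 0.0, y = -1.7621 + 0.0*(-1.7621 + 1.7621) = -1.7621
  grad(y) = 2.4758, v = y - alpha*grad = -2.5843
  prox(v) = soft_thresh(-2.5843, 0.4948) = -2.0895
Iteration 2: beta = 0.3333, y = -2.0895 + 0.3333*(-2.0895 + 1.7621) = -2.1986
  grad(y) = 1.6028, v = y - alpha*grad = -2.7309
  prox(v) = soft_thresh(-2.7309, 0.4948) = -2.2361
Iteration 3: beta = 0.5, y = -2.2361 + 0.5*(-2.2361 + 2.0895) = -2.3094
  grad(y) = 1.3813, v = y - alpha*grad = -2.7681
  prox(v) = soft_thresh(-2.7681, 0.4948) = -2.2733
f(x_3) = 1*(-2.2733)^2 + 6*(-2.2733) + 1.49*|-2.2733| = -5.0847


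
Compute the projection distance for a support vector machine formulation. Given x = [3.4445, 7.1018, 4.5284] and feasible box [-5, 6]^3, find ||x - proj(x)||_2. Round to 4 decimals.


Project each component onto [-5, 6].
clip(3.4445) = 3.4445, clip(7.1018) = 6.0, clip(4.5284) = 4.5284
Projection = [3.4445, 6.0, 4.5284]
Squared diffs: [0.0, 1.214, 0.0]
Distance = sqrt(1.214) = 1.1018


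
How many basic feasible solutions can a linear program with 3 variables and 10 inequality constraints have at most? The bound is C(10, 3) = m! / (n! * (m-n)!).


Each vertex corresponds to some choice of n active constraints out of m, so the number of vertices is at most C(m, n) = m! / (n!(m-n)!).
m = 10, n = 3
Numerator: 10 * 9 * 8
Denominator: 3! = 6
C(10, 3) = 120


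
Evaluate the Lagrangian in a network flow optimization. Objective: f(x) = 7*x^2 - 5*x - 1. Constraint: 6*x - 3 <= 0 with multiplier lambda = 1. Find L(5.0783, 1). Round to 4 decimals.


Step 1: Evaluate f(x).
f(5.0783) = 7*5.0783^2 - 5*5.0783 - 1 = 154.1324
Step 2: Evaluate g(x).
g(5.0783) = 6*5.0783 - 3 = 27.4698
Step 3: Compute Lagrangian.
L = 154.1324 + 1*27.4698 = 181.6022


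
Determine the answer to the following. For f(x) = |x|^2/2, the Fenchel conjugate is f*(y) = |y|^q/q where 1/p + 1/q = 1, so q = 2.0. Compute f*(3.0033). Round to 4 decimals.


The conjugate exponent q satisfies 1/p + 1/q = 1.
p = 2, so q = 2/(2 - 1) = 2.0
|y|^q = 3.0033^2.0 = 9.0198
f*(3.0033) = 9.0198 / 2.0 = 4.5099


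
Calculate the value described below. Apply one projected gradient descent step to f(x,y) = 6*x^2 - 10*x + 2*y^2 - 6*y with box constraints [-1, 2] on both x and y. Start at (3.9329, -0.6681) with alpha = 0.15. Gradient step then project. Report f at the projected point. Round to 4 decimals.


Step 1: Compute gradient at (3.9329, -0.6681).
grad_x = 2*6*3.9329 - 10 = 37.1948
grad_y = 2*2*-0.6681 - 6 = -8.6724
Step 2: Gradient step.
x_raw = 3.9329 - 0.15*37.1948 = -1.6463
y_raw = -0.6681 - 0.15*-8.6724 = 0.6328
Step 3: Project onto [-1, 2].
x_proj = clip(-1.6463) = -1.0
y_proj = clip(0.6328) = 0.6328
Step 4: Evaluate f.
f(-1.0, 0.6328) = 13.0042


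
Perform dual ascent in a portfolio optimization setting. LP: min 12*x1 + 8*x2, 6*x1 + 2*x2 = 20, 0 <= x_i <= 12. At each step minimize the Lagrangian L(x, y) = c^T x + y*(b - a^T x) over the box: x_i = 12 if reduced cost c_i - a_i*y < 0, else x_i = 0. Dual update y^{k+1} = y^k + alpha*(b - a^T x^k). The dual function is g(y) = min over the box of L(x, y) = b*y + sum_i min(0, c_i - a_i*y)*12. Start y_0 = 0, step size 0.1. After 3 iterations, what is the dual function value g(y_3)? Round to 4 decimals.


Dual ascent for LP: min 12*x1 + 8*x2, 6*x1 + 2*x2 = 20, 0 <= x_i <= 12
Step 1: y^k = 0.0, reduced costs: (12.0, 8.0)
  x^k = (0.0, 0.0), subgradient = b - a^T x = 20.0
  y^{k+1} = 0.0 + 0.1*20.0 = 2.0
Step 2: y^k = 2.0, reduced costs: (0.0, 4.0)
  x^k = (0.0, 0.0), subgradient = b - a^T x = 20.0
  y^{k+1} = 2.0 + 0.1*20.0 = 4.0
Step 3: y^k = 4.0, reduced costs: (-12.0, 0.0)
  x^k = (12.0, 0.0), subgradient = b - a^T x = -52.0
  y^{k+1} = 4.0 + 0.1*-52.0 = -1.2
Dual objective at y_3 = -1.2: reduced costs (19.2, 10.4), box minimizer x = (0.0, 0.0)
g(y_3) = b*y + (c1 - a1*y)*x1 + (c2 - a2*y)*x2 = 20*(-1.2) + 19.2*0.0 + 10.4*0.0 = -24.0 + 0.0 + 0.0 = -24.0


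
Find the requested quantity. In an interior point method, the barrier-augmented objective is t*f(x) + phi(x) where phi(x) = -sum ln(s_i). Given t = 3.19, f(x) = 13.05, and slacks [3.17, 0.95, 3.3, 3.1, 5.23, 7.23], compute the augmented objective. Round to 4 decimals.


Step 1: Compute log-barrier.
ln values: [1.1537, -0.0513, 1.1939, 1.1314, 1.6544, 1.9782]
phi = -(1.1537 - 0.0513 + 1.1939 + 1.1314 + 1.6544 + 1.9782) = -7.0604
Step 2: Compute augmented objective.
t*f(x) = 3.19*13.05 = 41.6295
Total = 41.6295 - 7.0604 = 34.5691


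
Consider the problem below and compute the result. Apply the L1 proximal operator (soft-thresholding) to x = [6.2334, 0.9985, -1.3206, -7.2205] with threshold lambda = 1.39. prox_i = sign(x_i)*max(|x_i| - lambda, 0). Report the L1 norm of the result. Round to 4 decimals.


Soft-thresholding with lambda = 1.39:
prox(6.2334) = sign(6.2334)*max(|6.2334| - 1.39, 0) = 4.8434
prox(0.9985) = sign(0.9985)*max(|0.9985| - 1.39, 0) = 0.0
prox(-1.3206) = sign(-1.3206)*max(|-1.3206| - 1.39, 0) = 0.0
prox(-7.2205) = sign(-7.2205)*max(|-7.2205| - 1.39, 0) = -5.8305
prox(x) = [4.8434, 0.0, 0.0, -5.8305]
||prox(x)||_1 = 4.8434 + 0.0 + 0.0 + 5.8305 = 10.6739


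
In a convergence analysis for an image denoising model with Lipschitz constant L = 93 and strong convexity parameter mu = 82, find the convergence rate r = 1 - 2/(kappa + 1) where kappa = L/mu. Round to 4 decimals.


Step 1: Compute the condition number.
kappa = L/mu = 93/82 = 1.1341
Step 2: Compute the convergence rate.
r = 1 - 2/(kappa + 1) = 1 - 2*mu/(L + mu) = (L - mu)/(L + mu) = 11/175 = 0.0629


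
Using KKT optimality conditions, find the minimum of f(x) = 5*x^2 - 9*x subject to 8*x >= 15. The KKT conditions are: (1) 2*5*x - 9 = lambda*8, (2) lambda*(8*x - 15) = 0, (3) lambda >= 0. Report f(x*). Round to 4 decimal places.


Step 1: Try lambda = 0 (constraint inactive).
x_unc = 9/(2*5) = 0.9
Check: 8*0.9 = 7.2 < 15 -- violated!
Step 2: Constraint must be active: 8*x = 15
x* = 15/8 = 1.875
lambda = (2*5*1.875 - 9)/8 = 1.2188
Step 3: Compute optimal value.
f(x*) = 5*1.875^2 - 9*1.875 = 0.7031


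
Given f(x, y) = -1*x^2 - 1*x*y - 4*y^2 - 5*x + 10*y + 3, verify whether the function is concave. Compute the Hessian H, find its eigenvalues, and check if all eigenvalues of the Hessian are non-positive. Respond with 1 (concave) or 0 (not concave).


The Hessian of f(x,y) = -1*x^2 - 1*x*y - 4*y^2 - 5*x + 10*y + 3 is:
H = [[-2, -1], [-1, -8]]
Trace = -2 - 8 = -10
Determinant = -2*-8 - (-1)^2 = 15
Discriminant = (-10)^2 - 4*15 = 40.0
Eigenvalues: lambda_1 = -8.1623, lambda_2 = -1.8377
The function is concave.

1


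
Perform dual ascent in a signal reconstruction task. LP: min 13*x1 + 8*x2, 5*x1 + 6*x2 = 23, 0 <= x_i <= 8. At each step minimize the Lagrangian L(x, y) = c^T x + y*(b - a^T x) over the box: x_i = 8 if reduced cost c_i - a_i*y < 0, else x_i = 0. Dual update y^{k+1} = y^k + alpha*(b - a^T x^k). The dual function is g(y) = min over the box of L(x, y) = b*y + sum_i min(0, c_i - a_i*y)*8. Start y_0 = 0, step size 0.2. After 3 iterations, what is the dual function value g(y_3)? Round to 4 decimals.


Dual ascent for LP: min 13*x1 + 8*x2, 5*x1 + 6*x2 = 23, 0 <= x_i <= 8
Step 1: y^k = 0.0, reduced costs: (13.0, 8.0)
  x^k = (0.0, 0.0), subgradient = b - a^T x = 23.0
  y^{k+1} = 0.0 + 0.2*23.0 = 4.6
Step 2: y^k = 4.6, reduced costs: (-10.0, -19.6)
  x^k = (8.0, 8.0), subgradient = b - a^T x = -65.0
  y^{k+1} = 4.6 + 0.2*-65.0 = -8.4
Step 3: y^k = -8.4, reduced costs: (55.0, 58.4)
  x^k = (0.0, 0.0), subgradient = b - a^T x = 23.0
  y^{k+1} = -8.4 + 0.2*23.0 = -3.8
Dual objective at y_3 = -3.8: reduced costs (32.0, 30.8), box minimizer x = (0.0, 0.0)
g(y_3) = b*y + (c1 - a1*y)*x1 + (c2 - a2*y)*x2 = 23*(-3.8) + 32.0*0.0 + 30.8*0.0 = -87.4 + 0.0 + 0.0 = -87.4


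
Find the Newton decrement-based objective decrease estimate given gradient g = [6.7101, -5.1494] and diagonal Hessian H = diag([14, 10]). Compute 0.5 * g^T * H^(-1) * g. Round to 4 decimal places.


Step 1: H is diagonal, so H^(-1) * g = [0.4793, -0.5149].
Step 2: g^T H^(-1) g = sum_i g_i^2 / H_ii
  = (6.7101)^2/14 + (-5.1494)^2/10
  = 3.2161 + 2.6516 = 5.8677
Step 3: Objective decrease = 0.5 * g^T H^(-1) g = 2.9339


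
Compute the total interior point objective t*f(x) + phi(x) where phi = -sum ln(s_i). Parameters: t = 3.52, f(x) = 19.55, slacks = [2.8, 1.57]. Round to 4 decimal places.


Step 1: Compute log-barrier.
ln values: [1.0296, 0.4511]
phi = -(1.0296 + 0.4511) = -1.4807
Step 2: Compute augmented objective.
t*f(x) = 3.52*19.55 = 68.816
Total = 68.816 - 1.4807 = 67.3353
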